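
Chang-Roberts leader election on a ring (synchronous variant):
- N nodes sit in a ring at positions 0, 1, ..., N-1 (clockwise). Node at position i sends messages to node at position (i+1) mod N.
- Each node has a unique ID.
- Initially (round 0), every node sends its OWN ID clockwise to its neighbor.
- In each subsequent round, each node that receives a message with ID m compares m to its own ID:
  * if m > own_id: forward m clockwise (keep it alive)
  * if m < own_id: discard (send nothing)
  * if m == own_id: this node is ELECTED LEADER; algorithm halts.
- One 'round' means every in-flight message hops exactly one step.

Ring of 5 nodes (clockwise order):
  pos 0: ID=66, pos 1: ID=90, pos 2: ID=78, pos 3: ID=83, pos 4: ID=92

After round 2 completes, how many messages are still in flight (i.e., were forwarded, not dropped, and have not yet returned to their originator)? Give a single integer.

Answer: 2

Derivation:
Round 1: pos1(id90) recv 66: drop; pos2(id78) recv 90: fwd; pos3(id83) recv 78: drop; pos4(id92) recv 83: drop; pos0(id66) recv 92: fwd
Round 2: pos3(id83) recv 90: fwd; pos1(id90) recv 92: fwd
After round 2: 2 messages still in flight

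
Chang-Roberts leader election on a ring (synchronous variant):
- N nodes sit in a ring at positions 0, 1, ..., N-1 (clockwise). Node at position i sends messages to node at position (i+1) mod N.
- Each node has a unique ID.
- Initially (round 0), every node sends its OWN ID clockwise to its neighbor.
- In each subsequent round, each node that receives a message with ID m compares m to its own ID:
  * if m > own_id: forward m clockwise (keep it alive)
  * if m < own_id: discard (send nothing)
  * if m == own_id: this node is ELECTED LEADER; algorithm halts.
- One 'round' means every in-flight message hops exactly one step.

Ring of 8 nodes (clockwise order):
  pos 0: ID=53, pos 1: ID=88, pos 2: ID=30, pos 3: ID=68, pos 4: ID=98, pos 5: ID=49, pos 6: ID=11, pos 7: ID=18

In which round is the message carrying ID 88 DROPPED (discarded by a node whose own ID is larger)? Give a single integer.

Answer: 3

Derivation:
Round 1: pos1(id88) recv 53: drop; pos2(id30) recv 88: fwd; pos3(id68) recv 30: drop; pos4(id98) recv 68: drop; pos5(id49) recv 98: fwd; pos6(id11) recv 49: fwd; pos7(id18) recv 11: drop; pos0(id53) recv 18: drop
Round 2: pos3(id68) recv 88: fwd; pos6(id11) recv 98: fwd; pos7(id18) recv 49: fwd
Round 3: pos4(id98) recv 88: drop; pos7(id18) recv 98: fwd; pos0(id53) recv 49: drop
Round 4: pos0(id53) recv 98: fwd
Round 5: pos1(id88) recv 98: fwd
Round 6: pos2(id30) recv 98: fwd
Round 7: pos3(id68) recv 98: fwd
Round 8: pos4(id98) recv 98: ELECTED
Message ID 88 originates at pos 1; dropped at pos 4 in round 3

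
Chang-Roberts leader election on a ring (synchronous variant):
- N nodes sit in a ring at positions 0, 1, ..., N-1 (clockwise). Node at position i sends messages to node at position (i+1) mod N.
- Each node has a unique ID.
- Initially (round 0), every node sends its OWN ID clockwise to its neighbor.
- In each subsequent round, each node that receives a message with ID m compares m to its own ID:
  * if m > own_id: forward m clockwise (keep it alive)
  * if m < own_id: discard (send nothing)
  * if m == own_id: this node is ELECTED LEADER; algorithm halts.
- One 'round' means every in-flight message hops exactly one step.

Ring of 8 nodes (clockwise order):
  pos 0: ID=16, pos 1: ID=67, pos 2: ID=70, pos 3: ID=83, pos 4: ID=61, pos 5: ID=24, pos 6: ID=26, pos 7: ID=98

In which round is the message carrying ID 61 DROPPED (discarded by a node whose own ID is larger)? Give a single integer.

Answer: 3

Derivation:
Round 1: pos1(id67) recv 16: drop; pos2(id70) recv 67: drop; pos3(id83) recv 70: drop; pos4(id61) recv 83: fwd; pos5(id24) recv 61: fwd; pos6(id26) recv 24: drop; pos7(id98) recv 26: drop; pos0(id16) recv 98: fwd
Round 2: pos5(id24) recv 83: fwd; pos6(id26) recv 61: fwd; pos1(id67) recv 98: fwd
Round 3: pos6(id26) recv 83: fwd; pos7(id98) recv 61: drop; pos2(id70) recv 98: fwd
Round 4: pos7(id98) recv 83: drop; pos3(id83) recv 98: fwd
Round 5: pos4(id61) recv 98: fwd
Round 6: pos5(id24) recv 98: fwd
Round 7: pos6(id26) recv 98: fwd
Round 8: pos7(id98) recv 98: ELECTED
Message ID 61 originates at pos 4; dropped at pos 7 in round 3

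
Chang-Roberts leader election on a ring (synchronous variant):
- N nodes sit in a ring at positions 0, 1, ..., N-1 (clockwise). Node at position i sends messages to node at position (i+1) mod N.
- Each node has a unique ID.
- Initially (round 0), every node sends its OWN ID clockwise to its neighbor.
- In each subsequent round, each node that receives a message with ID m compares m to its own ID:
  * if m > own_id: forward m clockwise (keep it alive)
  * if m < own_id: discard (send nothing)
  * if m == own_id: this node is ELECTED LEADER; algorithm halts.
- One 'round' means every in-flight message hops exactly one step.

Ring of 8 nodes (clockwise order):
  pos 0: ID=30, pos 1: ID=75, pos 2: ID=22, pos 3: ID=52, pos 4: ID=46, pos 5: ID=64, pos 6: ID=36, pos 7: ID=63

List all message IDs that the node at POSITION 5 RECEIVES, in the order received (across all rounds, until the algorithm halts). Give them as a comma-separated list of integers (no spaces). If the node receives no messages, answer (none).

Answer: 46,52,75

Derivation:
Round 1: pos1(id75) recv 30: drop; pos2(id22) recv 75: fwd; pos3(id52) recv 22: drop; pos4(id46) recv 52: fwd; pos5(id64) recv 46: drop; pos6(id36) recv 64: fwd; pos7(id63) recv 36: drop; pos0(id30) recv 63: fwd
Round 2: pos3(id52) recv 75: fwd; pos5(id64) recv 52: drop; pos7(id63) recv 64: fwd; pos1(id75) recv 63: drop
Round 3: pos4(id46) recv 75: fwd; pos0(id30) recv 64: fwd
Round 4: pos5(id64) recv 75: fwd; pos1(id75) recv 64: drop
Round 5: pos6(id36) recv 75: fwd
Round 6: pos7(id63) recv 75: fwd
Round 7: pos0(id30) recv 75: fwd
Round 8: pos1(id75) recv 75: ELECTED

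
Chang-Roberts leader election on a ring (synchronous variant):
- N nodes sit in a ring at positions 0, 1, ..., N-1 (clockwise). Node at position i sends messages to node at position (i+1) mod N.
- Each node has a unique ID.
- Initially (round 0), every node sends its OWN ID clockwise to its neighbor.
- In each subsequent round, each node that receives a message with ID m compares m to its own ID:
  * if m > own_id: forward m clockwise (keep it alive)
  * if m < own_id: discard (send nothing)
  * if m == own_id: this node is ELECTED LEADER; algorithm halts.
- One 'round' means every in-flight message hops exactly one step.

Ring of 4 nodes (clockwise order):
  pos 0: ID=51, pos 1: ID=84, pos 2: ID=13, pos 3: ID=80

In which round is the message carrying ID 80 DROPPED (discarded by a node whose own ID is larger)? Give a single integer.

Answer: 2

Derivation:
Round 1: pos1(id84) recv 51: drop; pos2(id13) recv 84: fwd; pos3(id80) recv 13: drop; pos0(id51) recv 80: fwd
Round 2: pos3(id80) recv 84: fwd; pos1(id84) recv 80: drop
Round 3: pos0(id51) recv 84: fwd
Round 4: pos1(id84) recv 84: ELECTED
Message ID 80 originates at pos 3; dropped at pos 1 in round 2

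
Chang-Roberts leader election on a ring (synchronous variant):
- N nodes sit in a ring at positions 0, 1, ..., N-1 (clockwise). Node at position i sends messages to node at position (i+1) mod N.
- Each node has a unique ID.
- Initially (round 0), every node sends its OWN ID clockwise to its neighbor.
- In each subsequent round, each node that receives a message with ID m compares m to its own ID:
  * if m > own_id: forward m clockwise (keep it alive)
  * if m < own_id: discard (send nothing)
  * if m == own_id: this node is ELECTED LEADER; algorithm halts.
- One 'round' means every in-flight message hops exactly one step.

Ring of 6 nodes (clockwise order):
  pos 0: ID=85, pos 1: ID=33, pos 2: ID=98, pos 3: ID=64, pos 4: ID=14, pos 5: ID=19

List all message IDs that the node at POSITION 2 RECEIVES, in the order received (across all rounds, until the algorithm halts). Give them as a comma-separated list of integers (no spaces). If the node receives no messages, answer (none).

Round 1: pos1(id33) recv 85: fwd; pos2(id98) recv 33: drop; pos3(id64) recv 98: fwd; pos4(id14) recv 64: fwd; pos5(id19) recv 14: drop; pos0(id85) recv 19: drop
Round 2: pos2(id98) recv 85: drop; pos4(id14) recv 98: fwd; pos5(id19) recv 64: fwd
Round 3: pos5(id19) recv 98: fwd; pos0(id85) recv 64: drop
Round 4: pos0(id85) recv 98: fwd
Round 5: pos1(id33) recv 98: fwd
Round 6: pos2(id98) recv 98: ELECTED

Answer: 33,85,98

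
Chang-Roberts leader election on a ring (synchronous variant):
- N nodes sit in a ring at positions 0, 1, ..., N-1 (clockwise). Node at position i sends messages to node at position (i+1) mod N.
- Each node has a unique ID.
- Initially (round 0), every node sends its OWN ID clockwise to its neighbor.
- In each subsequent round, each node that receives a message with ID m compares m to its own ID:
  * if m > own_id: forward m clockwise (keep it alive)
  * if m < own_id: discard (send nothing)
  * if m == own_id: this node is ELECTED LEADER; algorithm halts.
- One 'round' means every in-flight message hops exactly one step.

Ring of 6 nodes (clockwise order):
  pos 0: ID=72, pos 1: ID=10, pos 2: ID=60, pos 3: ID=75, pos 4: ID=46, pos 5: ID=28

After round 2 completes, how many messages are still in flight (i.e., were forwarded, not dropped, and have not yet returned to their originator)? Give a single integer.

Answer: 2

Derivation:
Round 1: pos1(id10) recv 72: fwd; pos2(id60) recv 10: drop; pos3(id75) recv 60: drop; pos4(id46) recv 75: fwd; pos5(id28) recv 46: fwd; pos0(id72) recv 28: drop
Round 2: pos2(id60) recv 72: fwd; pos5(id28) recv 75: fwd; pos0(id72) recv 46: drop
After round 2: 2 messages still in flight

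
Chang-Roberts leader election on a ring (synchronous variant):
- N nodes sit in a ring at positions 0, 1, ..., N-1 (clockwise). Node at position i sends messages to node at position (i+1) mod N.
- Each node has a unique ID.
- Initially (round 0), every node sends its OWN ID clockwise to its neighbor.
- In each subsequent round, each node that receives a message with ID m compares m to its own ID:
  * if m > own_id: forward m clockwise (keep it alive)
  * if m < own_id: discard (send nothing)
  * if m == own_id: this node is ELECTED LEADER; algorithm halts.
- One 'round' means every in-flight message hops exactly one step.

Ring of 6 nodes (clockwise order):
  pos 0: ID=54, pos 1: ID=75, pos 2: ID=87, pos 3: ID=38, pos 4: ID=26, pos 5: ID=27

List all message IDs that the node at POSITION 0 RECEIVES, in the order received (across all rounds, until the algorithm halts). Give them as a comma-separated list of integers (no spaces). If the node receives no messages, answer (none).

Answer: 27,38,87

Derivation:
Round 1: pos1(id75) recv 54: drop; pos2(id87) recv 75: drop; pos3(id38) recv 87: fwd; pos4(id26) recv 38: fwd; pos5(id27) recv 26: drop; pos0(id54) recv 27: drop
Round 2: pos4(id26) recv 87: fwd; pos5(id27) recv 38: fwd
Round 3: pos5(id27) recv 87: fwd; pos0(id54) recv 38: drop
Round 4: pos0(id54) recv 87: fwd
Round 5: pos1(id75) recv 87: fwd
Round 6: pos2(id87) recv 87: ELECTED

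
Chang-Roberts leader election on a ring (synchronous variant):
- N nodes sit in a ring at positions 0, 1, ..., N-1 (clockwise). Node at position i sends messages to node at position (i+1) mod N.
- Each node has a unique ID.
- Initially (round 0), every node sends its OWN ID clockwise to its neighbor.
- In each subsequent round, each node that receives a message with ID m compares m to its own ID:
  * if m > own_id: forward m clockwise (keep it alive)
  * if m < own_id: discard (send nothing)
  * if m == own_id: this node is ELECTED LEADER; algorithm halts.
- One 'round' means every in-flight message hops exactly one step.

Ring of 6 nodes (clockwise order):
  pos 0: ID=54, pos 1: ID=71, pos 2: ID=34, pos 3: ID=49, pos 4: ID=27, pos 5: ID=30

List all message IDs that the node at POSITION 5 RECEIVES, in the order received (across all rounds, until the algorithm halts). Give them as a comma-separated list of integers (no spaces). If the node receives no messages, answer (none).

Answer: 27,49,71

Derivation:
Round 1: pos1(id71) recv 54: drop; pos2(id34) recv 71: fwd; pos3(id49) recv 34: drop; pos4(id27) recv 49: fwd; pos5(id30) recv 27: drop; pos0(id54) recv 30: drop
Round 2: pos3(id49) recv 71: fwd; pos5(id30) recv 49: fwd
Round 3: pos4(id27) recv 71: fwd; pos0(id54) recv 49: drop
Round 4: pos5(id30) recv 71: fwd
Round 5: pos0(id54) recv 71: fwd
Round 6: pos1(id71) recv 71: ELECTED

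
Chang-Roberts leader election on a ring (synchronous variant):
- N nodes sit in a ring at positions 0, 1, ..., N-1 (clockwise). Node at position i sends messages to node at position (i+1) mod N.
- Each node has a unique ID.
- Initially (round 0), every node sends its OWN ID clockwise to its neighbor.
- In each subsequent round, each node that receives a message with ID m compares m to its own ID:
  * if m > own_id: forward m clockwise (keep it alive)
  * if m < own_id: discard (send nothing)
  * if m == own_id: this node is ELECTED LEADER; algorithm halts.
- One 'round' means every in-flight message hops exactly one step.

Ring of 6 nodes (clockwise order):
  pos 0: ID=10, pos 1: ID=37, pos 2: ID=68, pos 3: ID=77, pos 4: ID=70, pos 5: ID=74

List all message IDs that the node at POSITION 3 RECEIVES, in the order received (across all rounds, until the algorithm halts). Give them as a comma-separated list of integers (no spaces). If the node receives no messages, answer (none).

Round 1: pos1(id37) recv 10: drop; pos2(id68) recv 37: drop; pos3(id77) recv 68: drop; pos4(id70) recv 77: fwd; pos5(id74) recv 70: drop; pos0(id10) recv 74: fwd
Round 2: pos5(id74) recv 77: fwd; pos1(id37) recv 74: fwd
Round 3: pos0(id10) recv 77: fwd; pos2(id68) recv 74: fwd
Round 4: pos1(id37) recv 77: fwd; pos3(id77) recv 74: drop
Round 5: pos2(id68) recv 77: fwd
Round 6: pos3(id77) recv 77: ELECTED

Answer: 68,74,77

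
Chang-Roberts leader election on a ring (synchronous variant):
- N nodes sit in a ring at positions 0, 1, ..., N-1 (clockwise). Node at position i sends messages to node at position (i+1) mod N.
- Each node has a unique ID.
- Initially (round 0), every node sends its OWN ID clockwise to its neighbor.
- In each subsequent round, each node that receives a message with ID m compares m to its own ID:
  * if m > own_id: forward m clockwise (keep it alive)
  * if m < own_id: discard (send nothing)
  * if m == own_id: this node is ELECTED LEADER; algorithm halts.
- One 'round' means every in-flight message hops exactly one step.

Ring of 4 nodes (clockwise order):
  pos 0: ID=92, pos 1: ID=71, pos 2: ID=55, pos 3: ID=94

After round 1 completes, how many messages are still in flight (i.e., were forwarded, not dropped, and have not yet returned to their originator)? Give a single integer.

Answer: 3

Derivation:
Round 1: pos1(id71) recv 92: fwd; pos2(id55) recv 71: fwd; pos3(id94) recv 55: drop; pos0(id92) recv 94: fwd
After round 1: 3 messages still in flight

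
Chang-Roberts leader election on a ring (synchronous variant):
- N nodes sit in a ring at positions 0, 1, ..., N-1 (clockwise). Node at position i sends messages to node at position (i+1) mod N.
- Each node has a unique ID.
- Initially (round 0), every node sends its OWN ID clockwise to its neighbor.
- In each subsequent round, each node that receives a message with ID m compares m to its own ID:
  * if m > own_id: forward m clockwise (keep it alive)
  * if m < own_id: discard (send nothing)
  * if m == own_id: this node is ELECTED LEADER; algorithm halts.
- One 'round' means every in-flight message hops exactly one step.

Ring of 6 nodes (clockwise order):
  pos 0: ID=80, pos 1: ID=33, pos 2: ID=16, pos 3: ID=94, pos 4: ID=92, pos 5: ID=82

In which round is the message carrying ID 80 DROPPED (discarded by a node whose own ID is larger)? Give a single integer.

Round 1: pos1(id33) recv 80: fwd; pos2(id16) recv 33: fwd; pos3(id94) recv 16: drop; pos4(id92) recv 94: fwd; pos5(id82) recv 92: fwd; pos0(id80) recv 82: fwd
Round 2: pos2(id16) recv 80: fwd; pos3(id94) recv 33: drop; pos5(id82) recv 94: fwd; pos0(id80) recv 92: fwd; pos1(id33) recv 82: fwd
Round 3: pos3(id94) recv 80: drop; pos0(id80) recv 94: fwd; pos1(id33) recv 92: fwd; pos2(id16) recv 82: fwd
Round 4: pos1(id33) recv 94: fwd; pos2(id16) recv 92: fwd; pos3(id94) recv 82: drop
Round 5: pos2(id16) recv 94: fwd; pos3(id94) recv 92: drop
Round 6: pos3(id94) recv 94: ELECTED
Message ID 80 originates at pos 0; dropped at pos 3 in round 3

Answer: 3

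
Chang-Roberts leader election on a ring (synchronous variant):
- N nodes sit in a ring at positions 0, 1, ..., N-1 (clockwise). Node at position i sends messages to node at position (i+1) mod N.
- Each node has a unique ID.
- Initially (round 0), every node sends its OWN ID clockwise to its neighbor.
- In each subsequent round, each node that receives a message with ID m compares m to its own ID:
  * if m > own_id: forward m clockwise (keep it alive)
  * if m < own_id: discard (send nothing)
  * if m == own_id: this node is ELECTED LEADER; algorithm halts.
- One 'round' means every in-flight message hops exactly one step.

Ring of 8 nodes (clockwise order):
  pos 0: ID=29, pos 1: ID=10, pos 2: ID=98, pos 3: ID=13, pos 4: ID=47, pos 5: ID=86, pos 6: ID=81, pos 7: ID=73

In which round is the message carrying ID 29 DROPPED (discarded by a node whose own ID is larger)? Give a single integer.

Answer: 2

Derivation:
Round 1: pos1(id10) recv 29: fwd; pos2(id98) recv 10: drop; pos3(id13) recv 98: fwd; pos4(id47) recv 13: drop; pos5(id86) recv 47: drop; pos6(id81) recv 86: fwd; pos7(id73) recv 81: fwd; pos0(id29) recv 73: fwd
Round 2: pos2(id98) recv 29: drop; pos4(id47) recv 98: fwd; pos7(id73) recv 86: fwd; pos0(id29) recv 81: fwd; pos1(id10) recv 73: fwd
Round 3: pos5(id86) recv 98: fwd; pos0(id29) recv 86: fwd; pos1(id10) recv 81: fwd; pos2(id98) recv 73: drop
Round 4: pos6(id81) recv 98: fwd; pos1(id10) recv 86: fwd; pos2(id98) recv 81: drop
Round 5: pos7(id73) recv 98: fwd; pos2(id98) recv 86: drop
Round 6: pos0(id29) recv 98: fwd
Round 7: pos1(id10) recv 98: fwd
Round 8: pos2(id98) recv 98: ELECTED
Message ID 29 originates at pos 0; dropped at pos 2 in round 2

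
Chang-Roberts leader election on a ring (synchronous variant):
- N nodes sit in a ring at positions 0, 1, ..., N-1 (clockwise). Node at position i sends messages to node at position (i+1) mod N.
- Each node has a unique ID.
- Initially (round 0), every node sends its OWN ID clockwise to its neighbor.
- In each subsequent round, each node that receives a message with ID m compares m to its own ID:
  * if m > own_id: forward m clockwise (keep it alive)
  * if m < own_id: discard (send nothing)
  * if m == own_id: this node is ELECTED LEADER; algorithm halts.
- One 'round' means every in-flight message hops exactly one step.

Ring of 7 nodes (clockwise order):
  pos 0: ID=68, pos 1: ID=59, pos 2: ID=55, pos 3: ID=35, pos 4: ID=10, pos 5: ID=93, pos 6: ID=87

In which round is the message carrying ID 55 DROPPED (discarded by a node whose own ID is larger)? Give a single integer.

Round 1: pos1(id59) recv 68: fwd; pos2(id55) recv 59: fwd; pos3(id35) recv 55: fwd; pos4(id10) recv 35: fwd; pos5(id93) recv 10: drop; pos6(id87) recv 93: fwd; pos0(id68) recv 87: fwd
Round 2: pos2(id55) recv 68: fwd; pos3(id35) recv 59: fwd; pos4(id10) recv 55: fwd; pos5(id93) recv 35: drop; pos0(id68) recv 93: fwd; pos1(id59) recv 87: fwd
Round 3: pos3(id35) recv 68: fwd; pos4(id10) recv 59: fwd; pos5(id93) recv 55: drop; pos1(id59) recv 93: fwd; pos2(id55) recv 87: fwd
Round 4: pos4(id10) recv 68: fwd; pos5(id93) recv 59: drop; pos2(id55) recv 93: fwd; pos3(id35) recv 87: fwd
Round 5: pos5(id93) recv 68: drop; pos3(id35) recv 93: fwd; pos4(id10) recv 87: fwd
Round 6: pos4(id10) recv 93: fwd; pos5(id93) recv 87: drop
Round 7: pos5(id93) recv 93: ELECTED
Message ID 55 originates at pos 2; dropped at pos 5 in round 3

Answer: 3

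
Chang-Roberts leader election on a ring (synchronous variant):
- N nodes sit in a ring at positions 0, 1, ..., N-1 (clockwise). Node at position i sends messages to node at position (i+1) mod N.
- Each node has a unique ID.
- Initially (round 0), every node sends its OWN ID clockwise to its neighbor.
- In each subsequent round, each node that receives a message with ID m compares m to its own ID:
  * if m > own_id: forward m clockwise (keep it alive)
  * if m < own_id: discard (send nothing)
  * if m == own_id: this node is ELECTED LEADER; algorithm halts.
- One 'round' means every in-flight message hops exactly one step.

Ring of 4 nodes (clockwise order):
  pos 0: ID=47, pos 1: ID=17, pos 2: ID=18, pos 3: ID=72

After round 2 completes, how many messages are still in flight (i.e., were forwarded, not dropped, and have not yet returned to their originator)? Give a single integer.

Answer: 2

Derivation:
Round 1: pos1(id17) recv 47: fwd; pos2(id18) recv 17: drop; pos3(id72) recv 18: drop; pos0(id47) recv 72: fwd
Round 2: pos2(id18) recv 47: fwd; pos1(id17) recv 72: fwd
After round 2: 2 messages still in flight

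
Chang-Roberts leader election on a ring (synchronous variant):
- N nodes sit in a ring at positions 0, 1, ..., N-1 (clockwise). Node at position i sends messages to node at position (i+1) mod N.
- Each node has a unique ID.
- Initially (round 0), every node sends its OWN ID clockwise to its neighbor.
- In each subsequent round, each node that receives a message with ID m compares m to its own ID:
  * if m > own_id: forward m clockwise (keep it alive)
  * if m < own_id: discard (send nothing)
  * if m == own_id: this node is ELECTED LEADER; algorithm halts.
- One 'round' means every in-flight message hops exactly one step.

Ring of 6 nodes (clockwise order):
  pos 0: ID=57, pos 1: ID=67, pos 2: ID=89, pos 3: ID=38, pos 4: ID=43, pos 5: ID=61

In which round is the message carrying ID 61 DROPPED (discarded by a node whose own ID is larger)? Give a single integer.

Round 1: pos1(id67) recv 57: drop; pos2(id89) recv 67: drop; pos3(id38) recv 89: fwd; pos4(id43) recv 38: drop; pos5(id61) recv 43: drop; pos0(id57) recv 61: fwd
Round 2: pos4(id43) recv 89: fwd; pos1(id67) recv 61: drop
Round 3: pos5(id61) recv 89: fwd
Round 4: pos0(id57) recv 89: fwd
Round 5: pos1(id67) recv 89: fwd
Round 6: pos2(id89) recv 89: ELECTED
Message ID 61 originates at pos 5; dropped at pos 1 in round 2

Answer: 2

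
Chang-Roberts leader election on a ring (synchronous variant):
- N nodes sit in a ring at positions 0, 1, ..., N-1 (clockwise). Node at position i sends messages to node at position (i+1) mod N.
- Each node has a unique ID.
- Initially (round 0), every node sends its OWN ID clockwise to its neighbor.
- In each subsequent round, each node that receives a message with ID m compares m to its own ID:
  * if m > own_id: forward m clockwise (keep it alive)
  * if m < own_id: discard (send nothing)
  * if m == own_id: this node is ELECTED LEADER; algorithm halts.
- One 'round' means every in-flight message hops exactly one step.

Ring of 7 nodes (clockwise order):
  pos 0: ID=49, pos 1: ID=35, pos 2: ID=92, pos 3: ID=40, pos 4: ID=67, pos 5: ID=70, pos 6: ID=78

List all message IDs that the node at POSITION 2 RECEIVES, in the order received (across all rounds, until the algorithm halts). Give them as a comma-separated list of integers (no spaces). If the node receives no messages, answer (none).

Round 1: pos1(id35) recv 49: fwd; pos2(id92) recv 35: drop; pos3(id40) recv 92: fwd; pos4(id67) recv 40: drop; pos5(id70) recv 67: drop; pos6(id78) recv 70: drop; pos0(id49) recv 78: fwd
Round 2: pos2(id92) recv 49: drop; pos4(id67) recv 92: fwd; pos1(id35) recv 78: fwd
Round 3: pos5(id70) recv 92: fwd; pos2(id92) recv 78: drop
Round 4: pos6(id78) recv 92: fwd
Round 5: pos0(id49) recv 92: fwd
Round 6: pos1(id35) recv 92: fwd
Round 7: pos2(id92) recv 92: ELECTED

Answer: 35,49,78,92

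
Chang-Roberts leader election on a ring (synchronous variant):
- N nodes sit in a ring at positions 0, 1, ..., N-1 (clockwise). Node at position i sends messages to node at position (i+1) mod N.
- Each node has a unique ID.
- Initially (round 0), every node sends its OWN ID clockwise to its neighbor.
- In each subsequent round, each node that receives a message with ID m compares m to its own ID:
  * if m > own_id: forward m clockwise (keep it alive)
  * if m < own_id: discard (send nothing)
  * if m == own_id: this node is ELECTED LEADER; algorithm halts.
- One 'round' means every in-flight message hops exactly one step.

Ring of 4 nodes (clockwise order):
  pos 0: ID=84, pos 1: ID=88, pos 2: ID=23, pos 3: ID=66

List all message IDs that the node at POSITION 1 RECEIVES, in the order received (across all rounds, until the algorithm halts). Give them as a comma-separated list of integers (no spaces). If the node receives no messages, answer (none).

Answer: 84,88

Derivation:
Round 1: pos1(id88) recv 84: drop; pos2(id23) recv 88: fwd; pos3(id66) recv 23: drop; pos0(id84) recv 66: drop
Round 2: pos3(id66) recv 88: fwd
Round 3: pos0(id84) recv 88: fwd
Round 4: pos1(id88) recv 88: ELECTED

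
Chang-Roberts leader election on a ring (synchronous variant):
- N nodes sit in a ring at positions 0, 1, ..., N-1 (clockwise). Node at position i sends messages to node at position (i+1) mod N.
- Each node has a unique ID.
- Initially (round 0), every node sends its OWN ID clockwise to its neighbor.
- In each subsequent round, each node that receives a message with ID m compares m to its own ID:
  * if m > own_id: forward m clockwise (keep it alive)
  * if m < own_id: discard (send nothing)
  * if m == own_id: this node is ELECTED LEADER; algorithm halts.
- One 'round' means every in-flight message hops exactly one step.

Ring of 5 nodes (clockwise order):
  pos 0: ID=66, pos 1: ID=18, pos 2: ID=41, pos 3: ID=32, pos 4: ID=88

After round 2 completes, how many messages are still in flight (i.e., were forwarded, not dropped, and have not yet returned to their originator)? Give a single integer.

Round 1: pos1(id18) recv 66: fwd; pos2(id41) recv 18: drop; pos3(id32) recv 41: fwd; pos4(id88) recv 32: drop; pos0(id66) recv 88: fwd
Round 2: pos2(id41) recv 66: fwd; pos4(id88) recv 41: drop; pos1(id18) recv 88: fwd
After round 2: 2 messages still in flight

Answer: 2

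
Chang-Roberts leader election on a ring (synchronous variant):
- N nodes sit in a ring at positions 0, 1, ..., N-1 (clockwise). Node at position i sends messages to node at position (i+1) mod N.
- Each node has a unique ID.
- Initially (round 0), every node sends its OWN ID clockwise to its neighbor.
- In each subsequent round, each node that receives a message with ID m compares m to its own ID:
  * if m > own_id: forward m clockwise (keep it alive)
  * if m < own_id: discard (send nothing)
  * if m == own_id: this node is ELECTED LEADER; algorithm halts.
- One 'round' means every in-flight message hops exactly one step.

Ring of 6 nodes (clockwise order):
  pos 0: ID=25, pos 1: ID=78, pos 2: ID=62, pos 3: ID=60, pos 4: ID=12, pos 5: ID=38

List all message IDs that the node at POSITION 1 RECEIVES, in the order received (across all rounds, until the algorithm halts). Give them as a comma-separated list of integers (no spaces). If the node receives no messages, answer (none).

Round 1: pos1(id78) recv 25: drop; pos2(id62) recv 78: fwd; pos3(id60) recv 62: fwd; pos4(id12) recv 60: fwd; pos5(id38) recv 12: drop; pos0(id25) recv 38: fwd
Round 2: pos3(id60) recv 78: fwd; pos4(id12) recv 62: fwd; pos5(id38) recv 60: fwd; pos1(id78) recv 38: drop
Round 3: pos4(id12) recv 78: fwd; pos5(id38) recv 62: fwd; pos0(id25) recv 60: fwd
Round 4: pos5(id38) recv 78: fwd; pos0(id25) recv 62: fwd; pos1(id78) recv 60: drop
Round 5: pos0(id25) recv 78: fwd; pos1(id78) recv 62: drop
Round 6: pos1(id78) recv 78: ELECTED

Answer: 25,38,60,62,78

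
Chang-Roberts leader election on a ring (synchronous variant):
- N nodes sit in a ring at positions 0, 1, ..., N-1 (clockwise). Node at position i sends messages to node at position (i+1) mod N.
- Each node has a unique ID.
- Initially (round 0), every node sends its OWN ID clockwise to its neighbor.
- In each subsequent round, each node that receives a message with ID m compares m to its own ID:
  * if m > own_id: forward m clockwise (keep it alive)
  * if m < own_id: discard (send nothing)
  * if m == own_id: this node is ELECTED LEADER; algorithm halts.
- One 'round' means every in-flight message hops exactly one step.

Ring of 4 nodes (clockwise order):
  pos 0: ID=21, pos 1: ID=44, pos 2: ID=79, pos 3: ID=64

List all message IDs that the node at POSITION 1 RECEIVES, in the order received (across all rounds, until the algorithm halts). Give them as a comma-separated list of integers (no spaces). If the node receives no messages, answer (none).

Answer: 21,64,79

Derivation:
Round 1: pos1(id44) recv 21: drop; pos2(id79) recv 44: drop; pos3(id64) recv 79: fwd; pos0(id21) recv 64: fwd
Round 2: pos0(id21) recv 79: fwd; pos1(id44) recv 64: fwd
Round 3: pos1(id44) recv 79: fwd; pos2(id79) recv 64: drop
Round 4: pos2(id79) recv 79: ELECTED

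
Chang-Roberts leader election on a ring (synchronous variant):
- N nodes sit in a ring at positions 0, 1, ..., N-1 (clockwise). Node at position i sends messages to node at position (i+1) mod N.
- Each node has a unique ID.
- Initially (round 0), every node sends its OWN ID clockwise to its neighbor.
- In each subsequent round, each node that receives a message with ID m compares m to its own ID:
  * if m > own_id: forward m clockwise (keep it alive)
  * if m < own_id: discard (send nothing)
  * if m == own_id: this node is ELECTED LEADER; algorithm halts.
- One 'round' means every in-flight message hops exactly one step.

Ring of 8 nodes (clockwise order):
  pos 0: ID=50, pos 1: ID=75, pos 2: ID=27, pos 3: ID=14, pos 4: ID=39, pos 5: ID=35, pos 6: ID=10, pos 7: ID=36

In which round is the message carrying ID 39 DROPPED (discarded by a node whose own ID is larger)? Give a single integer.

Round 1: pos1(id75) recv 50: drop; pos2(id27) recv 75: fwd; pos3(id14) recv 27: fwd; pos4(id39) recv 14: drop; pos5(id35) recv 39: fwd; pos6(id10) recv 35: fwd; pos7(id36) recv 10: drop; pos0(id50) recv 36: drop
Round 2: pos3(id14) recv 75: fwd; pos4(id39) recv 27: drop; pos6(id10) recv 39: fwd; pos7(id36) recv 35: drop
Round 3: pos4(id39) recv 75: fwd; pos7(id36) recv 39: fwd
Round 4: pos5(id35) recv 75: fwd; pos0(id50) recv 39: drop
Round 5: pos6(id10) recv 75: fwd
Round 6: pos7(id36) recv 75: fwd
Round 7: pos0(id50) recv 75: fwd
Round 8: pos1(id75) recv 75: ELECTED
Message ID 39 originates at pos 4; dropped at pos 0 in round 4

Answer: 4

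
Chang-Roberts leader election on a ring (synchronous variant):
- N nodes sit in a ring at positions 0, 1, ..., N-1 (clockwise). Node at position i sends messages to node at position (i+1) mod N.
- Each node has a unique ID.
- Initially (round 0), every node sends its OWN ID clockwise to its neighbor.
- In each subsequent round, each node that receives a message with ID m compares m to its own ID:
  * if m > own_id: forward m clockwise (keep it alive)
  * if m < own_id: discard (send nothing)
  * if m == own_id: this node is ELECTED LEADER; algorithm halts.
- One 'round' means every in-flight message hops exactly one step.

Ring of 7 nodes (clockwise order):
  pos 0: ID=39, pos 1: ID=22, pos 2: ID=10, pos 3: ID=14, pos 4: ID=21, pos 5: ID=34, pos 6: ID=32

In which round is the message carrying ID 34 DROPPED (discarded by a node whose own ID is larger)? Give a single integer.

Answer: 2

Derivation:
Round 1: pos1(id22) recv 39: fwd; pos2(id10) recv 22: fwd; pos3(id14) recv 10: drop; pos4(id21) recv 14: drop; pos5(id34) recv 21: drop; pos6(id32) recv 34: fwd; pos0(id39) recv 32: drop
Round 2: pos2(id10) recv 39: fwd; pos3(id14) recv 22: fwd; pos0(id39) recv 34: drop
Round 3: pos3(id14) recv 39: fwd; pos4(id21) recv 22: fwd
Round 4: pos4(id21) recv 39: fwd; pos5(id34) recv 22: drop
Round 5: pos5(id34) recv 39: fwd
Round 6: pos6(id32) recv 39: fwd
Round 7: pos0(id39) recv 39: ELECTED
Message ID 34 originates at pos 5; dropped at pos 0 in round 2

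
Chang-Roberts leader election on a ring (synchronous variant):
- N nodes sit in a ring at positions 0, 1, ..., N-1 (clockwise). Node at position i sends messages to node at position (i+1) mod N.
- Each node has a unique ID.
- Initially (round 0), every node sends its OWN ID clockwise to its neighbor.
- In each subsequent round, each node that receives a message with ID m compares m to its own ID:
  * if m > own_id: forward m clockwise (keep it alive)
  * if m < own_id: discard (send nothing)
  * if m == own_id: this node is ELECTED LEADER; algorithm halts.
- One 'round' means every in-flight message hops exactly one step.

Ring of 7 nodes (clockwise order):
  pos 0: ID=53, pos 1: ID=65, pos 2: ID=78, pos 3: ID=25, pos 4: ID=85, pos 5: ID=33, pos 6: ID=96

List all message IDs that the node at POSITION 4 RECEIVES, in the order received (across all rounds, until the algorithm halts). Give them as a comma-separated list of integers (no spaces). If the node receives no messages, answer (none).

Answer: 25,78,96

Derivation:
Round 1: pos1(id65) recv 53: drop; pos2(id78) recv 65: drop; pos3(id25) recv 78: fwd; pos4(id85) recv 25: drop; pos5(id33) recv 85: fwd; pos6(id96) recv 33: drop; pos0(id53) recv 96: fwd
Round 2: pos4(id85) recv 78: drop; pos6(id96) recv 85: drop; pos1(id65) recv 96: fwd
Round 3: pos2(id78) recv 96: fwd
Round 4: pos3(id25) recv 96: fwd
Round 5: pos4(id85) recv 96: fwd
Round 6: pos5(id33) recv 96: fwd
Round 7: pos6(id96) recv 96: ELECTED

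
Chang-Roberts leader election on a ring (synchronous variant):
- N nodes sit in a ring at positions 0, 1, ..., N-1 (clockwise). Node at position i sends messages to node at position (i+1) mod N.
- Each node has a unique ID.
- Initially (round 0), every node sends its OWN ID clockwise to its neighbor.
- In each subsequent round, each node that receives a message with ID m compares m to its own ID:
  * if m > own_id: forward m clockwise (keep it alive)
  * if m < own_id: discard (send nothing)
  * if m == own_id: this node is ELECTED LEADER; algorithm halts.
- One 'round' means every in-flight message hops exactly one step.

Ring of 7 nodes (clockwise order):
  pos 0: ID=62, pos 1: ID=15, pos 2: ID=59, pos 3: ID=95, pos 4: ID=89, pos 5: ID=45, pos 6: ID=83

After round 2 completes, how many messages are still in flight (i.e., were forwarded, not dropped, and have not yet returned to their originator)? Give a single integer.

Round 1: pos1(id15) recv 62: fwd; pos2(id59) recv 15: drop; pos3(id95) recv 59: drop; pos4(id89) recv 95: fwd; pos5(id45) recv 89: fwd; pos6(id83) recv 45: drop; pos0(id62) recv 83: fwd
Round 2: pos2(id59) recv 62: fwd; pos5(id45) recv 95: fwd; pos6(id83) recv 89: fwd; pos1(id15) recv 83: fwd
After round 2: 4 messages still in flight

Answer: 4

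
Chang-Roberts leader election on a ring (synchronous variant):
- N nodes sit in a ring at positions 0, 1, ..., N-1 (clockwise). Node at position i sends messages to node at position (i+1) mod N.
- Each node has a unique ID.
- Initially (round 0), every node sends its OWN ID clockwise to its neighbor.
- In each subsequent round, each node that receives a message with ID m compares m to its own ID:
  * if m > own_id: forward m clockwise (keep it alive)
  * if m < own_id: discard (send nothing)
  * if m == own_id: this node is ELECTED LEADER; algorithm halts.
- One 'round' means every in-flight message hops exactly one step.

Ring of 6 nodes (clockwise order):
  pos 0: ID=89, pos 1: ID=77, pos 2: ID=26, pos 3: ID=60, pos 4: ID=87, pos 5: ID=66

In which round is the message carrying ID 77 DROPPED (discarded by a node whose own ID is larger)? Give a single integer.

Round 1: pos1(id77) recv 89: fwd; pos2(id26) recv 77: fwd; pos3(id60) recv 26: drop; pos4(id87) recv 60: drop; pos5(id66) recv 87: fwd; pos0(id89) recv 66: drop
Round 2: pos2(id26) recv 89: fwd; pos3(id60) recv 77: fwd; pos0(id89) recv 87: drop
Round 3: pos3(id60) recv 89: fwd; pos4(id87) recv 77: drop
Round 4: pos4(id87) recv 89: fwd
Round 5: pos5(id66) recv 89: fwd
Round 6: pos0(id89) recv 89: ELECTED
Message ID 77 originates at pos 1; dropped at pos 4 in round 3

Answer: 3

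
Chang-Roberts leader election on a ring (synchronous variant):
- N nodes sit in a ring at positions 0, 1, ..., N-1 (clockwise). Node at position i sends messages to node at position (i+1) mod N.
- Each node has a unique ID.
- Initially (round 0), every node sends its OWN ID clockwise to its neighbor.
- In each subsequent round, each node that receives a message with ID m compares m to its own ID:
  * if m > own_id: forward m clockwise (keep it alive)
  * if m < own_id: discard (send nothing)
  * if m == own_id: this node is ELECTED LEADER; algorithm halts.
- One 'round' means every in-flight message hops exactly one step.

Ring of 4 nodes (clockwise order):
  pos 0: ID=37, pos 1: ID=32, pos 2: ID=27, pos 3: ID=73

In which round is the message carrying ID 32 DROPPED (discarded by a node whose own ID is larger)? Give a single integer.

Answer: 2

Derivation:
Round 1: pos1(id32) recv 37: fwd; pos2(id27) recv 32: fwd; pos3(id73) recv 27: drop; pos0(id37) recv 73: fwd
Round 2: pos2(id27) recv 37: fwd; pos3(id73) recv 32: drop; pos1(id32) recv 73: fwd
Round 3: pos3(id73) recv 37: drop; pos2(id27) recv 73: fwd
Round 4: pos3(id73) recv 73: ELECTED
Message ID 32 originates at pos 1; dropped at pos 3 in round 2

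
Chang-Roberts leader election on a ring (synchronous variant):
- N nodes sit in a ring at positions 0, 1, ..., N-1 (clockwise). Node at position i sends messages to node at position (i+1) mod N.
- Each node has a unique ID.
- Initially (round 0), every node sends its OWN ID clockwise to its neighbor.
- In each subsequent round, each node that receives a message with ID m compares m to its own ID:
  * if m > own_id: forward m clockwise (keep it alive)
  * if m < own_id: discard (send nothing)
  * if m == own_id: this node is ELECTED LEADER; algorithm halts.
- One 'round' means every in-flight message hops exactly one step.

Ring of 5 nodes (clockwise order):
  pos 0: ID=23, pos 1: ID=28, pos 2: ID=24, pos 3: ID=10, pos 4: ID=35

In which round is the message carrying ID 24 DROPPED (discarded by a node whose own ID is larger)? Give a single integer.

Answer: 2

Derivation:
Round 1: pos1(id28) recv 23: drop; pos2(id24) recv 28: fwd; pos3(id10) recv 24: fwd; pos4(id35) recv 10: drop; pos0(id23) recv 35: fwd
Round 2: pos3(id10) recv 28: fwd; pos4(id35) recv 24: drop; pos1(id28) recv 35: fwd
Round 3: pos4(id35) recv 28: drop; pos2(id24) recv 35: fwd
Round 4: pos3(id10) recv 35: fwd
Round 5: pos4(id35) recv 35: ELECTED
Message ID 24 originates at pos 2; dropped at pos 4 in round 2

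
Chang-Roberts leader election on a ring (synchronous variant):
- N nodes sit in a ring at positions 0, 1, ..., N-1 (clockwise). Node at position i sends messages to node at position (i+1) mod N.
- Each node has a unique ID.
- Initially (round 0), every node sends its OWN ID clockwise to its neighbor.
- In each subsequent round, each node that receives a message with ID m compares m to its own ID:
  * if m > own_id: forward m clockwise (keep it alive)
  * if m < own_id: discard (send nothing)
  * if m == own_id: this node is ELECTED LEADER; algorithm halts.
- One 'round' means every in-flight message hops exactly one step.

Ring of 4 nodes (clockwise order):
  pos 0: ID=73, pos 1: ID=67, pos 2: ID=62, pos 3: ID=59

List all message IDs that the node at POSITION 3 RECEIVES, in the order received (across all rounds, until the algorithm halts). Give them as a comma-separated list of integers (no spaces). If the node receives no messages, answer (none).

Round 1: pos1(id67) recv 73: fwd; pos2(id62) recv 67: fwd; pos3(id59) recv 62: fwd; pos0(id73) recv 59: drop
Round 2: pos2(id62) recv 73: fwd; pos3(id59) recv 67: fwd; pos0(id73) recv 62: drop
Round 3: pos3(id59) recv 73: fwd; pos0(id73) recv 67: drop
Round 4: pos0(id73) recv 73: ELECTED

Answer: 62,67,73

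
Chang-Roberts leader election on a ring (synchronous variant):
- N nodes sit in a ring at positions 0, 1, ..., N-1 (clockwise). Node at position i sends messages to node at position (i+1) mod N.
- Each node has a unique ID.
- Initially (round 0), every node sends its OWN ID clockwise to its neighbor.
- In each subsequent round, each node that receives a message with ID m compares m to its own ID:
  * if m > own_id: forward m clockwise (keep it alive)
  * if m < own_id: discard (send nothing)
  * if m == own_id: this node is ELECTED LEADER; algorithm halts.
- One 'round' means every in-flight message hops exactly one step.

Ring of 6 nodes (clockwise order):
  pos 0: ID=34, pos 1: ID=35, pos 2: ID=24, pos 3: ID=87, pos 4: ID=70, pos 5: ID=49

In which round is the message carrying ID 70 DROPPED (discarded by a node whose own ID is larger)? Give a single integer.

Round 1: pos1(id35) recv 34: drop; pos2(id24) recv 35: fwd; pos3(id87) recv 24: drop; pos4(id70) recv 87: fwd; pos5(id49) recv 70: fwd; pos0(id34) recv 49: fwd
Round 2: pos3(id87) recv 35: drop; pos5(id49) recv 87: fwd; pos0(id34) recv 70: fwd; pos1(id35) recv 49: fwd
Round 3: pos0(id34) recv 87: fwd; pos1(id35) recv 70: fwd; pos2(id24) recv 49: fwd
Round 4: pos1(id35) recv 87: fwd; pos2(id24) recv 70: fwd; pos3(id87) recv 49: drop
Round 5: pos2(id24) recv 87: fwd; pos3(id87) recv 70: drop
Round 6: pos3(id87) recv 87: ELECTED
Message ID 70 originates at pos 4; dropped at pos 3 in round 5

Answer: 5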